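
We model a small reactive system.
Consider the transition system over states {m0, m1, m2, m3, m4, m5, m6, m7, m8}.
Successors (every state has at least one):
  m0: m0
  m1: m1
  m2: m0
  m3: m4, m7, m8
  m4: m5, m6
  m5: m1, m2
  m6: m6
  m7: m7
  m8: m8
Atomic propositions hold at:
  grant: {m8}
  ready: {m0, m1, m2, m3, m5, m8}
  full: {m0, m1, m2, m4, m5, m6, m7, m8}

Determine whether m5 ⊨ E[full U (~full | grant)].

Sat(~full) = {m3}
Sat(~full | grant) = {m3, m8}
E[full U (~full | grant)]: least fixpoint, start Z0 = Sat((~full | grant)) = {m3, m8}, add states in Sat(full) with some successor in Z. Already a fixed point.
Sat(E[full U (~full | grant)]) = {m3, m8}
m5 ∉ Sat(E[full U (~full | grant)]) = {m3, m8}, so the formula does not hold at m5.

No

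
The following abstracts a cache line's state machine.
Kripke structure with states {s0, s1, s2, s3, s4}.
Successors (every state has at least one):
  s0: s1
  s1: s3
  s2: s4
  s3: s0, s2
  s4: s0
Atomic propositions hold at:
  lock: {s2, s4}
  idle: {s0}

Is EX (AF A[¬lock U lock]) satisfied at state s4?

No

Sat(¬lock) = {s0, s1, s3}
A[¬lock U lock]: least fixpoint, start Z0 = Sat(lock) = {s2, s4}, add states in Sat(¬lock) with every successor in Z. Already a fixed point.
Sat(A[¬lock U lock]) = {s2, s4}
AF A[¬lock U lock]: least fixpoint, start Z0 = {s2, s4}, add states with every successor in Z. Already a fixed point.
Sat(AF A[¬lock U lock]) = {s2, s4}
Sat(EX (AF A[¬lock U lock])) = {s : some successor in {s2, s4}} = {s2, s3}
s4 ∉ Sat(EX (AF A[¬lock U lock])) = {s2, s3}, so the formula does not hold at s4.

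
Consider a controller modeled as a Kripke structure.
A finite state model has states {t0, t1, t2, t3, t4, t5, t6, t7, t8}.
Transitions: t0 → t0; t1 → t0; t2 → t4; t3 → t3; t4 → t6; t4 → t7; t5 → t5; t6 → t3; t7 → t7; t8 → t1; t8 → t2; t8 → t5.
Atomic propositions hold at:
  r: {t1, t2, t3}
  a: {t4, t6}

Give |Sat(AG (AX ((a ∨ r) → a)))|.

Sat(a ∨ r) = {t1, t2, t3, t4, t6}
Sat((a ∨ r) → a) = {t0, t4, t5, t6, t7, t8}
Sat(AX ((a ∨ r) → a)) = {s : every successor in {t0, t4, t5, t6, t7, t8}} = {t0, t1, t2, t4, t5, t7}
AG (AX ((a ∨ r) → a)): greatest fixpoint, start Z0 = {t0, t1, t2, t4, t5, t7}, keep only states in Sat with every successor in Z. Z1 = {t0, t1, t2, t5, t7}; Z2 = {t0, t1, t5, t7}; fixed.
Sat(AG (AX ((a ∨ r) → a))) = {t0, t1, t5, t7}
|Sat(AG (AX ((a ∨ r) → a)))| = |{t0, t1, t5, t7}| = 4.

4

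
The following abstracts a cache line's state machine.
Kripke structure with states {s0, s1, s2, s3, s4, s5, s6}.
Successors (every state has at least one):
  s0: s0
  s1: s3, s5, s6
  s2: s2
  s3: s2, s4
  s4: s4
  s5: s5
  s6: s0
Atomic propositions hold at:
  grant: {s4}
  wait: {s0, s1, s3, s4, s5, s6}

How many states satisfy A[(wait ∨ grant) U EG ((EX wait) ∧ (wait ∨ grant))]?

6

Sat(wait ∨ grant) = {s0, s1, s3, s4, s5, s6}
Sat(EX wait) = {s : some successor in {s0, s1, s3, s4, s5, s6}} = {s0, s1, s3, s4, s5, s6}
Sat((EX wait) ∧ (wait ∨ grant)) = {s0, s1, s3, s4, s5, s6}
EG ((EX wait) ∧ (wait ∨ grant)): greatest fixpoint, start Z0 = {s0, s1, s3, s4, s5, s6}, keep only states in Sat with some successor in Z. Already a fixed point.
Sat(EG ((EX wait) ∧ (wait ∨ grant))) = {s0, s1, s3, s4, s5, s6}
A[(wait ∨ grant) U EG ((EX wait) ∧ (wait ∨ grant))]: least fixpoint, start Z0 = Sat(EG ((EX wait) ∧ (wait ∨ grant))) = {s0, s1, s3, s4, s5, s6}, add states in Sat(wait ∨ grant) with every successor in Z. Already a fixed point.
Sat(A[(wait ∨ grant) U EG ((EX wait) ∧ (wait ∨ grant))]) = {s0, s1, s3, s4, s5, s6}
|Sat(A[(wait ∨ grant) U EG ((EX wait) ∧ (wait ∨ grant))])| = |{s0, s1, s3, s4, s5, s6}| = 6.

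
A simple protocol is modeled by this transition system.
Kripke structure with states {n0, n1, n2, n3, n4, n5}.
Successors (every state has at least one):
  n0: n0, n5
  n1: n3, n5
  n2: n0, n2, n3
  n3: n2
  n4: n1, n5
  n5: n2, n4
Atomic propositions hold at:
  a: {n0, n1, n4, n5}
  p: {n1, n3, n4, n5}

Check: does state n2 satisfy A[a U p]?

No

A[a U p]: least fixpoint, start Z0 = Sat(p) = {n1, n3, n4, n5}, add states in Sat(a) with every successor in Z. Already a fixed point.
Sat(A[a U p]) = {n1, n3, n4, n5}
n2 ∉ Sat(A[a U p]) = {n1, n3, n4, n5}, so the formula does not hold at n2.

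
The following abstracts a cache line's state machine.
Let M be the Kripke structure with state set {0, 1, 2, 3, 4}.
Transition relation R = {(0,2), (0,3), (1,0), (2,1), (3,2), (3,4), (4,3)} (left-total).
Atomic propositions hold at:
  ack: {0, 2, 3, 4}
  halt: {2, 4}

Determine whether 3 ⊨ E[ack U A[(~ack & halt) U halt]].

Sat(~ack) = {1}
Sat(~ack & halt) = ∅
A[(~ack & halt) U halt]: least fixpoint, start Z0 = Sat(halt) = {2, 4}, add states in Sat(~ack & halt) with every successor in Z. Already a fixed point.
Sat(A[(~ack & halt) U halt]) = {2, 4}
E[ack U A[(~ack & halt) U halt]]: least fixpoint, start Z0 = Sat(A[(~ack & halt) U halt]) = {2, 4}, add states in Sat(ack) with some successor in Z. Z1 = {0, 2, 3, 4}; fixed.
Sat(E[ack U A[(~ack & halt) U halt]]) = {0, 2, 3, 4}
3 ∈ Sat(E[ack U A[(~ack & halt) U halt]]) = {0, 2, 3, 4}, so the formula holds at 3.

Yes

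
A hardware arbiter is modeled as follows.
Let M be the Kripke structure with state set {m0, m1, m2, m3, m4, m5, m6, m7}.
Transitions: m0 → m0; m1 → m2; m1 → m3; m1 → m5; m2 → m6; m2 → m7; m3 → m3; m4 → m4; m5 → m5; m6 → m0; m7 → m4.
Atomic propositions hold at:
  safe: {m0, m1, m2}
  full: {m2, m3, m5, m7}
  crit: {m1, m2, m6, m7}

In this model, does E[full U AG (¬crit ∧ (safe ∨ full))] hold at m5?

Sat(¬crit) = {m0, m3, m4, m5}
Sat(safe ∨ full) = {m0, m1, m2, m3, m5, m7}
Sat(¬crit ∧ (safe ∨ full)) = {m0, m3, m5}
AG (¬crit ∧ (safe ∨ full)): greatest fixpoint, start Z0 = {m0, m3, m5}, keep only states in Sat with every successor in Z. Already a fixed point.
Sat(AG (¬crit ∧ (safe ∨ full))) = {m0, m3, m5}
E[full U AG (¬crit ∧ (safe ∨ full))]: least fixpoint, start Z0 = Sat(AG (¬crit ∧ (safe ∨ full))) = {m0, m3, m5}, add states in Sat(full) with some successor in Z. Already a fixed point.
Sat(E[full U AG (¬crit ∧ (safe ∨ full))]) = {m0, m3, m5}
m5 ∈ Sat(E[full U AG (¬crit ∧ (safe ∨ full))]) = {m0, m3, m5}, so the formula holds at m5.

Yes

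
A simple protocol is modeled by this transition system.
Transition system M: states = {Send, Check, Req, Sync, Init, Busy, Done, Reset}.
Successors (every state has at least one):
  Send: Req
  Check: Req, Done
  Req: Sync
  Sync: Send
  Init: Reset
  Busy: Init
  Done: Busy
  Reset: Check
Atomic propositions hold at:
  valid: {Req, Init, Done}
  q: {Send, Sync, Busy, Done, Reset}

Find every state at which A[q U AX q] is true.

{Send, Req, Sync, Init, Busy, Done}

Sat(AX q) = {s : every successor in {Send, Sync, Busy, Done, Reset}} = {Req, Sync, Init, Done}
A[q U AX q]: least fixpoint, start Z0 = Sat(AX q) = {Req, Sync, Init, Done}, add states in Sat(q) with every successor in Z. Z1 = {Send, Req, Sync, Init, Busy, Done}; fixed.
Sat(A[q U AX q]) = {Send, Req, Sync, Init, Busy, Done}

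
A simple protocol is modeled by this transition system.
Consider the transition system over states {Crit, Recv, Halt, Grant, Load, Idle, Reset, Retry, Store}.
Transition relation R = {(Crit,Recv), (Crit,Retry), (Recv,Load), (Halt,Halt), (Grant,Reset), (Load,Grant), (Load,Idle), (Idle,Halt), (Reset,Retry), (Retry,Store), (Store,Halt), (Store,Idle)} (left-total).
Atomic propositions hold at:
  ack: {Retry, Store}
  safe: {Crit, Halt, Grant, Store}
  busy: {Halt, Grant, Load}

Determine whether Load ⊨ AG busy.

No

AG busy: greatest fixpoint, start Z0 = {Halt, Grant, Load}, keep only states in Sat with every successor in Z. Z1 = {Halt}; fixed.
Sat(AG busy) = {Halt}
Load ∉ Sat(AG busy) = {Halt}, so the formula does not hold at Load.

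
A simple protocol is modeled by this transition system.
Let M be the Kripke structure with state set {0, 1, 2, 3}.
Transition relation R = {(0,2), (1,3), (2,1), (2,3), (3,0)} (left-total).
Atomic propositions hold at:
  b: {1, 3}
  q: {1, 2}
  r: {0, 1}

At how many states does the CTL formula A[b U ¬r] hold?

Sat(¬r) = {2, 3}
A[b U ¬r]: least fixpoint, start Z0 = Sat(¬r) = {2, 3}, add states in Sat(b) with every successor in Z. Z1 = {1, 2, 3}; fixed.
Sat(A[b U ¬r]) = {1, 2, 3}
|Sat(A[b U ¬r])| = |{1, 2, 3}| = 3.

3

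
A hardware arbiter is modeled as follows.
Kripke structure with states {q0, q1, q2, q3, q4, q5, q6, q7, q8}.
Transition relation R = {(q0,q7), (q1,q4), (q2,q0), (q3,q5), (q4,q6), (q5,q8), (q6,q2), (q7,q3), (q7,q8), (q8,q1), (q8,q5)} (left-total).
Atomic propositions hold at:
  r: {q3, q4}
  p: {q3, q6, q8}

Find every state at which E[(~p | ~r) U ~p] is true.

Sat(~p) = {q0, q1, q2, q4, q5, q7}
Sat(~r) = {q0, q1, q2, q5, q6, q7, q8}
Sat(~p | ~r) = {q0, q1, q2, q4, q5, q6, q7, q8}
E[(~p | ~r) U ~p]: least fixpoint, start Z0 = Sat(~p) = {q0, q1, q2, q4, q5, q7}, add states in Sat(~p | ~r) with some successor in Z. Z1 = {q0, q1, q2, q4, q5, q6, q7, q8}; fixed.
Sat(E[(~p | ~r) U ~p]) = {q0, q1, q2, q4, q5, q6, q7, q8}

{q0, q1, q2, q4, q5, q6, q7, q8}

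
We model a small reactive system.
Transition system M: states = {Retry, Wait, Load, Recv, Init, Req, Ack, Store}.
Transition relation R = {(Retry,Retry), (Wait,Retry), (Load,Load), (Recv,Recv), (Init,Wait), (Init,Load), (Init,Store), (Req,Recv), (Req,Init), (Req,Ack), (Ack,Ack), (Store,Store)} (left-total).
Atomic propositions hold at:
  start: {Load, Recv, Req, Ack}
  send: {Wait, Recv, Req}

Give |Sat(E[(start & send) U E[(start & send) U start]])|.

4

Sat(start & send) = {Recv, Req}
E[(start & send) U start]: least fixpoint, start Z0 = Sat(start) = {Load, Recv, Req, Ack}, add states in Sat(start & send) with some successor in Z. Already a fixed point.
Sat(E[(start & send) U start]) = {Load, Recv, Req, Ack}
E[(start & send) U E[(start & send) U start]]: least fixpoint, start Z0 = Sat(E[(start & send) U start]) = {Load, Recv, Req, Ack}, add states in Sat(start & send) with some successor in Z. Already a fixed point.
Sat(E[(start & send) U E[(start & send) U start]]) = {Load, Recv, Req, Ack}
|Sat(E[(start & send) U E[(start & send) U start]])| = |{Load, Recv, Req, Ack}| = 4.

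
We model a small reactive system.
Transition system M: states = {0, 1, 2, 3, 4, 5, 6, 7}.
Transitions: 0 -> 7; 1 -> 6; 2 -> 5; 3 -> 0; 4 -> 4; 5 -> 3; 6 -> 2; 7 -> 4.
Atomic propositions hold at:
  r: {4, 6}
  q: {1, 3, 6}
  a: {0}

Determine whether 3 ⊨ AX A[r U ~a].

No

Sat(~a) = {1, 2, 3, 4, 5, 6, 7}
A[r U ~a]: least fixpoint, start Z0 = Sat(~a) = {1, 2, 3, 4, 5, 6, 7}, add states in Sat(r) with every successor in Z. Already a fixed point.
Sat(A[r U ~a]) = {1, 2, 3, 4, 5, 6, 7}
Sat(AX A[r U ~a]) = {s : every successor in {1, 2, 3, 4, 5, 6, 7}} = {0, 1, 2, 4, 5, 6, 7}
3 ∉ Sat(AX A[r U ~a]) = {0, 1, 2, 4, 5, 6, 7}, so the formula does not hold at 3.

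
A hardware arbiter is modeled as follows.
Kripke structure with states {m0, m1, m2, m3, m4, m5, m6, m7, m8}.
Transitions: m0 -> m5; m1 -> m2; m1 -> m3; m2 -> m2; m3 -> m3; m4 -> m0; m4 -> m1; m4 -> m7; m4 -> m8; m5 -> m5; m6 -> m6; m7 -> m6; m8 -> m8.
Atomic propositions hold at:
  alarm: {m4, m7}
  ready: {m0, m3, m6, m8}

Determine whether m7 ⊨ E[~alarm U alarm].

Sat(~alarm) = {m0, m1, m2, m3, m5, m6, m8}
E[~alarm U alarm]: least fixpoint, start Z0 = Sat(alarm) = {m4, m7}, add states in Sat(~alarm) with some successor in Z. Already a fixed point.
Sat(E[~alarm U alarm]) = {m4, m7}
m7 ∈ Sat(E[~alarm U alarm]) = {m4, m7}, so the formula holds at m7.

Yes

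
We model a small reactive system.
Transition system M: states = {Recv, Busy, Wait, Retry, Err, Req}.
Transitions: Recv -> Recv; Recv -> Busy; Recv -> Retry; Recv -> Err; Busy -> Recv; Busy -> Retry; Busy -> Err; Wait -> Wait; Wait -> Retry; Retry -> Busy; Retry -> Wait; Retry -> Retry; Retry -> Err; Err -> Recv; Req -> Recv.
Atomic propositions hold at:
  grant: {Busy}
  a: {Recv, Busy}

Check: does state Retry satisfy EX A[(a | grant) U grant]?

Sat(a | grant) = {Recv, Busy}
A[(a | grant) U grant]: least fixpoint, start Z0 = Sat(grant) = {Busy}, add states in Sat(a | grant) with every successor in Z. Already a fixed point.
Sat(A[(a | grant) U grant]) = {Busy}
Sat(EX A[(a | grant) U grant]) = {s : some successor in {Busy}} = {Recv, Retry}
Retry ∈ Sat(EX A[(a | grant) U grant]) = {Recv, Retry}, so the formula holds at Retry.

Yes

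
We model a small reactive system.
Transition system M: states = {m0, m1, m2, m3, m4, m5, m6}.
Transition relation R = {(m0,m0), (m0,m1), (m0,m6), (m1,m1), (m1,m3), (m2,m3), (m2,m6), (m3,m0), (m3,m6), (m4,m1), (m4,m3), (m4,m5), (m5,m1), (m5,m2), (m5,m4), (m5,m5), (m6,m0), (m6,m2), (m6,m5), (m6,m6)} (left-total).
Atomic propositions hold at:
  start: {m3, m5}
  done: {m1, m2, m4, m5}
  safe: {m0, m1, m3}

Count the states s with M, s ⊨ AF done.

AF done: least fixpoint, start Z0 = {m1, m2, m4, m5}, add states with every successor in Z. Already a fixed point.
Sat(AF done) = {m1, m2, m4, m5}
|Sat(AF done)| = |{m1, m2, m4, m5}| = 4.

4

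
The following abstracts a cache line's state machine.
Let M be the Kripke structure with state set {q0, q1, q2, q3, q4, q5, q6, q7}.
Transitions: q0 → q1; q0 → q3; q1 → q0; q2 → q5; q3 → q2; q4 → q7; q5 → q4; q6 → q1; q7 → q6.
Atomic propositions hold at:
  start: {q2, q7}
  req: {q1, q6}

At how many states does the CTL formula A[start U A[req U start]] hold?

A[req U start]: least fixpoint, start Z0 = Sat(start) = {q2, q7}, add states in Sat(req) with every successor in Z. Already a fixed point.
Sat(A[req U start]) = {q2, q7}
A[start U A[req U start]]: least fixpoint, start Z0 = Sat(A[req U start]) = {q2, q7}, add states in Sat(start) with every successor in Z. Already a fixed point.
Sat(A[start U A[req U start]]) = {q2, q7}
|Sat(A[start U A[req U start]])| = |{q2, q7}| = 2.

2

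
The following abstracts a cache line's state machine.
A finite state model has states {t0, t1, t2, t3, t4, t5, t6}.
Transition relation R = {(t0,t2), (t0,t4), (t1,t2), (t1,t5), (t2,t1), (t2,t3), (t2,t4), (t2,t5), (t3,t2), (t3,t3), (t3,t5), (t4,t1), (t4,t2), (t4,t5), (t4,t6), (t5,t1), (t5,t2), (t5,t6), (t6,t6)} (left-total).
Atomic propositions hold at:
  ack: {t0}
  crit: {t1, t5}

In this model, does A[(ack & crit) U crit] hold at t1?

Yes

Sat(ack & crit) = ∅
A[(ack & crit) U crit]: least fixpoint, start Z0 = Sat(crit) = {t1, t5}, add states in Sat(ack & crit) with every successor in Z. Already a fixed point.
Sat(A[(ack & crit) U crit]) = {t1, t5}
t1 ∈ Sat(A[(ack & crit) U crit]) = {t1, t5}, so the formula holds at t1.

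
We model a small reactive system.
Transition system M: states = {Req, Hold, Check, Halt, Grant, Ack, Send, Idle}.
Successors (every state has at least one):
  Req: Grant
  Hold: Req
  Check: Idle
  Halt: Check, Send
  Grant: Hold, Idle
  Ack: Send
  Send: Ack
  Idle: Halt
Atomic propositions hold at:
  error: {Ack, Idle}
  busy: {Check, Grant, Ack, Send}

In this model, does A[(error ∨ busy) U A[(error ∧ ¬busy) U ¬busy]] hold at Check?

Yes

Sat(error ∨ busy) = {Check, Grant, Ack, Send, Idle}
Sat(¬busy) = {Req, Hold, Halt, Idle}
Sat(error ∧ ¬busy) = {Idle}
A[(error ∧ ¬busy) U ¬busy]: least fixpoint, start Z0 = Sat(¬busy) = {Req, Hold, Halt, Idle}, add states in Sat(error ∧ ¬busy) with every successor in Z. Already a fixed point.
Sat(A[(error ∧ ¬busy) U ¬busy]) = {Req, Hold, Halt, Idle}
A[(error ∨ busy) U A[(error ∧ ¬busy) U ¬busy]]: least fixpoint, start Z0 = Sat(A[(error ∧ ¬busy) U ¬busy]) = {Req, Hold, Halt, Idle}, add states in Sat(error ∨ busy) with every successor in Z. Z1 = {Req, Hold, Check, Halt, Grant, Idle}; fixed.
Sat(A[(error ∨ busy) U A[(error ∧ ¬busy) U ¬busy]]) = {Req, Hold, Check, Halt, Grant, Idle}
Check ∈ Sat(A[(error ∨ busy) U A[(error ∧ ¬busy) U ¬busy]]) = {Req, Hold, Check, Halt, Grant, Idle}, so the formula holds at Check.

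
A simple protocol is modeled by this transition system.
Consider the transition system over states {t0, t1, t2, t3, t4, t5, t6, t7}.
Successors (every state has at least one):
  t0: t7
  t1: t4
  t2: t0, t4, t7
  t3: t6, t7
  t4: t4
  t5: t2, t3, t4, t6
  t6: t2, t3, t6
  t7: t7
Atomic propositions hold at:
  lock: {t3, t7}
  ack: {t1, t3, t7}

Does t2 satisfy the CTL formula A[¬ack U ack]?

Sat(¬ack) = {t0, t2, t4, t5, t6}
A[¬ack U ack]: least fixpoint, start Z0 = Sat(ack) = {t1, t3, t7}, add states in Sat(¬ack) with every successor in Z. Z1 = {t0, t1, t3, t7}; fixed.
Sat(A[¬ack U ack]) = {t0, t1, t3, t7}
t2 ∉ Sat(A[¬ack U ack]) = {t0, t1, t3, t7}, so the formula does not hold at t2.

No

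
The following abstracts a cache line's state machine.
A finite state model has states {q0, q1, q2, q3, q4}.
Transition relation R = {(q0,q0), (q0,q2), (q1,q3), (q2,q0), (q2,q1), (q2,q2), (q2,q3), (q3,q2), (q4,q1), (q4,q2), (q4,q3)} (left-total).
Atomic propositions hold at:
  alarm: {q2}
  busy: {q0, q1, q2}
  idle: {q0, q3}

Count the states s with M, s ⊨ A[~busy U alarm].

2

Sat(~busy) = {q3, q4}
A[~busy U alarm]: least fixpoint, start Z0 = Sat(alarm) = {q2}, add states in Sat(~busy) with every successor in Z. Z1 = {q2, q3}; fixed.
Sat(A[~busy U alarm]) = {q2, q3}
|Sat(A[~busy U alarm])| = |{q2, q3}| = 2.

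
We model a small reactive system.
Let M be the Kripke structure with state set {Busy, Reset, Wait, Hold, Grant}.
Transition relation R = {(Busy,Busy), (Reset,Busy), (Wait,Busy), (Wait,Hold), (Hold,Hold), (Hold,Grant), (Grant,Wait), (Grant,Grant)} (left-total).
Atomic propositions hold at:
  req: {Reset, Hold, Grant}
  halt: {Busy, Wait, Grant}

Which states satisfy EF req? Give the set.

EF req: least fixpoint, start Z0 = {Reset, Hold, Grant}, add states with some successor in Z. Z1 = {Reset, Wait, Hold, Grant}; fixed.
Sat(EF req) = {Reset, Wait, Hold, Grant}

{Reset, Wait, Hold, Grant}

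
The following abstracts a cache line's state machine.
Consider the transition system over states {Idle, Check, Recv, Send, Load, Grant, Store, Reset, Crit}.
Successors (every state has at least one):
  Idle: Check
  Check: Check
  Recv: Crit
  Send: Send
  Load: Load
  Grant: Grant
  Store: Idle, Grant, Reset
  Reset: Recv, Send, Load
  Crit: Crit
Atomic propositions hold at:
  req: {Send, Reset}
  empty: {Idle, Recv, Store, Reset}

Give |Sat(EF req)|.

3

EF req: least fixpoint, start Z0 = {Send, Reset}, add states with some successor in Z. Z1 = {Send, Store, Reset}; fixed.
Sat(EF req) = {Send, Store, Reset}
|Sat(EF req)| = |{Send, Store, Reset}| = 3.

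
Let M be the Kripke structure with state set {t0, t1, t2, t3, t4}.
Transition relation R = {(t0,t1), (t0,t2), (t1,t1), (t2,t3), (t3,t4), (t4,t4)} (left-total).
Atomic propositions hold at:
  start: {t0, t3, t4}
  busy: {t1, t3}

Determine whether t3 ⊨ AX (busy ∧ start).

No

Sat(busy ∧ start) = {t3}
Sat(AX (busy ∧ start)) = {s : every successor in {t3}} = {t2}
t3 ∉ Sat(AX (busy ∧ start)) = {t2}, so the formula does not hold at t3.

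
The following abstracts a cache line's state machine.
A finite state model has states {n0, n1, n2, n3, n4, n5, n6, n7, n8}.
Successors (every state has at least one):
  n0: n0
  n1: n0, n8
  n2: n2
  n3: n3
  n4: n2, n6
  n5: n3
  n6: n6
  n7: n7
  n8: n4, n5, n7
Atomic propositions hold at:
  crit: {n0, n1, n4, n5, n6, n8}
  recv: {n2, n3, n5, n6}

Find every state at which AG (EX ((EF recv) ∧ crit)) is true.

EF recv: least fixpoint, start Z0 = {n2, n3, n5, n6}, add states with some successor in Z. Z1 = {n2, n3, n4, n5, n6, n8}; Z2 = {n1, n2, n3, n4, n5, n6, n8}; fixed.
Sat(EF recv) = {n1, n2, n3, n4, n5, n6, n8}
Sat((EF recv) ∧ crit) = {n1, n4, n5, n6, n8}
Sat(EX ((EF recv) ∧ crit)) = {s : some successor in {n1, n4, n5, n6, n8}} = {n1, n4, n6, n8}
AG (EX ((EF recv) ∧ crit)): greatest fixpoint, start Z0 = {n1, n4, n6, n8}, keep only states in Sat with every successor in Z. Z1 = {n6}; fixed.
Sat(AG (EX ((EF recv) ∧ crit))) = {n6}

{n6}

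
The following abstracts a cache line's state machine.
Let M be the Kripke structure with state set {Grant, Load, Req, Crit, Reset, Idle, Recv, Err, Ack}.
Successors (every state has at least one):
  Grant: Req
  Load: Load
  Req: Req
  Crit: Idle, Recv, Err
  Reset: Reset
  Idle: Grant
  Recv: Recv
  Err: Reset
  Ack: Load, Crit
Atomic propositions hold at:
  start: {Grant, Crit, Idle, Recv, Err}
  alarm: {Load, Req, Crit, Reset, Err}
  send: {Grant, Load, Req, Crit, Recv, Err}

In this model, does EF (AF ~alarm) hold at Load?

No

Sat(~alarm) = {Grant, Idle, Recv, Ack}
AF ~alarm: least fixpoint, start Z0 = {Grant, Idle, Recv, Ack}, add states with every successor in Z. Already a fixed point.
Sat(AF ~alarm) = {Grant, Idle, Recv, Ack}
EF (AF ~alarm): least fixpoint, start Z0 = {Grant, Idle, Recv, Ack}, add states with some successor in Z. Z1 = {Grant, Crit, Idle, Recv, Ack}; fixed.
Sat(EF (AF ~alarm)) = {Grant, Crit, Idle, Recv, Ack}
Load ∉ Sat(EF (AF ~alarm)) = {Grant, Crit, Idle, Recv, Ack}, so the formula does not hold at Load.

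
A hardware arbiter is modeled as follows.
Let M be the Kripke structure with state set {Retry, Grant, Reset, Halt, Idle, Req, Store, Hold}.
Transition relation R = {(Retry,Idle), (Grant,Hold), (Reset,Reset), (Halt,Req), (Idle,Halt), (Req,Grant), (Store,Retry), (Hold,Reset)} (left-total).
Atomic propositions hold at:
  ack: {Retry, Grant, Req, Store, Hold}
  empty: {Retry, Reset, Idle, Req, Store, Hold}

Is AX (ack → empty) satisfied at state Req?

No

Sat(ack → empty) = {Retry, Reset, Halt, Idle, Req, Store, Hold}
Sat(AX (ack → empty)) = {s : every successor in {Retry, Reset, Halt, Idle, Req, Store, Hold}} = {Retry, Grant, Reset, Halt, Idle, Store, Hold}
Req ∉ Sat(AX (ack → empty)) = {Retry, Grant, Reset, Halt, Idle, Store, Hold}, so the formula does not hold at Req.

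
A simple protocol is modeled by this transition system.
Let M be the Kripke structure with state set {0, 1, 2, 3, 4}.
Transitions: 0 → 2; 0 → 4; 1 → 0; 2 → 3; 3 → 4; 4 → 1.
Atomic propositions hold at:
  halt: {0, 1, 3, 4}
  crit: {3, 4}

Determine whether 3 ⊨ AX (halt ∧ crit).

Yes

Sat(halt ∧ crit) = {3, 4}
Sat(AX (halt ∧ crit)) = {s : every successor in {3, 4}} = {2, 3}
3 ∈ Sat(AX (halt ∧ crit)) = {2, 3}, so the formula holds at 3.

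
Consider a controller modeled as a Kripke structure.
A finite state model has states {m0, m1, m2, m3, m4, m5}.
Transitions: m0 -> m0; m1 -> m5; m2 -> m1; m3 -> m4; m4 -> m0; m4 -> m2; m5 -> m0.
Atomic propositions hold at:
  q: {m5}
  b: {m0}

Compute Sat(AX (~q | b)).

Sat(~q) = {m0, m1, m2, m3, m4}
Sat(~q | b) = {m0, m1, m2, m3, m4}
Sat(AX (~q | b)) = {s : every successor in {m0, m1, m2, m3, m4}} = {m0, m2, m3, m4, m5}

{m0, m2, m3, m4, m5}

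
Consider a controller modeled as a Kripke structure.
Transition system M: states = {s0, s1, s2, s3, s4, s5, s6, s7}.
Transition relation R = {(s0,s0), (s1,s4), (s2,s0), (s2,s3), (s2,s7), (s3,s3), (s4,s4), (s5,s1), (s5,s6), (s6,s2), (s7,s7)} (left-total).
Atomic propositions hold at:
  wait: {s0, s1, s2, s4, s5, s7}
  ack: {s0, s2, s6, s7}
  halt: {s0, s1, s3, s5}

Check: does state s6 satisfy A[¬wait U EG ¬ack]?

No

Sat(¬wait) = {s3, s6}
Sat(¬ack) = {s1, s3, s4, s5}
EG ¬ack: greatest fixpoint, start Z0 = {s1, s3, s4, s5}, keep only states in Sat with some successor in Z. Already a fixed point.
Sat(EG ¬ack) = {s1, s3, s4, s5}
A[¬wait U EG ¬ack]: least fixpoint, start Z0 = Sat(EG ¬ack) = {s1, s3, s4, s5}, add states in Sat(¬wait) with every successor in Z. Already a fixed point.
Sat(A[¬wait U EG ¬ack]) = {s1, s3, s4, s5}
s6 ∉ Sat(A[¬wait U EG ¬ack]) = {s1, s3, s4, s5}, so the formula does not hold at s6.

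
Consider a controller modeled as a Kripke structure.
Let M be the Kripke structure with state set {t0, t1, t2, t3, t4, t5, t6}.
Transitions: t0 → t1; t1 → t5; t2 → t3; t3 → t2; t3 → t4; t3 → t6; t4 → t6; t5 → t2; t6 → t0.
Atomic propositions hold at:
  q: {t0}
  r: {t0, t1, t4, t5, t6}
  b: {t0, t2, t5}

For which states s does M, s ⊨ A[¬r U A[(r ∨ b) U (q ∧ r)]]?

Sat(¬r) = {t2, t3}
Sat(r ∨ b) = {t0, t1, t2, t4, t5, t6}
Sat(q ∧ r) = {t0}
A[(r ∨ b) U (q ∧ r)]: least fixpoint, start Z0 = Sat((q ∧ r)) = {t0}, add states in Sat(r ∨ b) with every successor in Z. Z1 = {t0, t6}; Z2 = {t0, t4, t6}; fixed.
Sat(A[(r ∨ b) U (q ∧ r)]) = {t0, t4, t6}
A[¬r U A[(r ∨ b) U (q ∧ r)]]: least fixpoint, start Z0 = Sat(A[(r ∨ b) U (q ∧ r)]) = {t0, t4, t6}, add states in Sat(¬r) with every successor in Z. Already a fixed point.
Sat(A[¬r U A[(r ∨ b) U (q ∧ r)]]) = {t0, t4, t6}

{t0, t4, t6}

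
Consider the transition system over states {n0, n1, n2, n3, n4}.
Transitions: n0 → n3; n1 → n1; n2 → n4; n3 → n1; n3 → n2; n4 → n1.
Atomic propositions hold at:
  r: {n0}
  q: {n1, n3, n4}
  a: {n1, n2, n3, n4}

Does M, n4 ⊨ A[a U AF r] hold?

No

AF r: least fixpoint, start Z0 = {n0}, add states with every successor in Z. Already a fixed point.
Sat(AF r) = {n0}
A[a U AF r]: least fixpoint, start Z0 = Sat(AF r) = {n0}, add states in Sat(a) with every successor in Z. Already a fixed point.
Sat(A[a U AF r]) = {n0}
n4 ∉ Sat(A[a U AF r]) = {n0}, so the formula does not hold at n4.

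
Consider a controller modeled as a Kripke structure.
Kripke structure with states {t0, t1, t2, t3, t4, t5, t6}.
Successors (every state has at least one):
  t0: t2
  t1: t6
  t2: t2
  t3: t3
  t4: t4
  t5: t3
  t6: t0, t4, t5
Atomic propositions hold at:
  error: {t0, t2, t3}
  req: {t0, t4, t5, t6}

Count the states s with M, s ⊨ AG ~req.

Sat(~req) = {t1, t2, t3}
AG ~req: greatest fixpoint, start Z0 = {t1, t2, t3}, keep only states in Sat with every successor in Z. Z1 = {t2, t3}; fixed.
Sat(AG ~req) = {t2, t3}
|Sat(AG ~req)| = |{t2, t3}| = 2.

2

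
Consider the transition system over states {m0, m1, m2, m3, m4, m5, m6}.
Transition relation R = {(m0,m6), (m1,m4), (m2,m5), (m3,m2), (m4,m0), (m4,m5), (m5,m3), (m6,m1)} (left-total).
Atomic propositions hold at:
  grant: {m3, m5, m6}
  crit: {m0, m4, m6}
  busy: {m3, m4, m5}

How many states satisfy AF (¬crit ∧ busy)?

Sat(¬crit) = {m1, m2, m3, m5}
Sat(¬crit ∧ busy) = {m3, m5}
AF (¬crit ∧ busy): least fixpoint, start Z0 = {m3, m5}, add states with every successor in Z. Z1 = {m2, m3, m5}; fixed.
Sat(AF (¬crit ∧ busy)) = {m2, m3, m5}
|Sat(AF (¬crit ∧ busy))| = |{m2, m3, m5}| = 3.

3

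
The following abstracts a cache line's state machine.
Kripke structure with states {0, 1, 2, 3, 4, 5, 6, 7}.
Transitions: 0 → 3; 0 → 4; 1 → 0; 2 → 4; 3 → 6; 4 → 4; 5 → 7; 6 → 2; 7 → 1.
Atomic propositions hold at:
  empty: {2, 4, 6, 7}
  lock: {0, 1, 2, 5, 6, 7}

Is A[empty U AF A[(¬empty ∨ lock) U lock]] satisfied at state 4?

Sat(¬empty) = {0, 1, 3, 5}
Sat(¬empty ∨ lock) = {0, 1, 2, 3, 5, 6, 7}
A[(¬empty ∨ lock) U lock]: least fixpoint, start Z0 = Sat(lock) = {0, 1, 2, 5, 6, 7}, add states in Sat(¬empty ∨ lock) with every successor in Z. Z1 = {0, 1, 2, 3, 5, 6, 7}; fixed.
Sat(A[(¬empty ∨ lock) U lock]) = {0, 1, 2, 3, 5, 6, 7}
AF A[(¬empty ∨ lock) U lock]: least fixpoint, start Z0 = {0, 1, 2, 3, 5, 6, 7}, add states with every successor in Z. Already a fixed point.
Sat(AF A[(¬empty ∨ lock) U lock]) = {0, 1, 2, 3, 5, 6, 7}
A[empty U AF A[(¬empty ∨ lock) U lock]]: least fixpoint, start Z0 = Sat(AF A[(¬empty ∨ lock) U lock]) = {0, 1, 2, 3, 5, 6, 7}, add states in Sat(empty) with every successor in Z. Already a fixed point.
Sat(A[empty U AF A[(¬empty ∨ lock) U lock]]) = {0, 1, 2, 3, 5, 6, 7}
4 ∉ Sat(A[empty U AF A[(¬empty ∨ lock) U lock]]) = {0, 1, 2, 3, 5, 6, 7}, so the formula does not hold at 4.

No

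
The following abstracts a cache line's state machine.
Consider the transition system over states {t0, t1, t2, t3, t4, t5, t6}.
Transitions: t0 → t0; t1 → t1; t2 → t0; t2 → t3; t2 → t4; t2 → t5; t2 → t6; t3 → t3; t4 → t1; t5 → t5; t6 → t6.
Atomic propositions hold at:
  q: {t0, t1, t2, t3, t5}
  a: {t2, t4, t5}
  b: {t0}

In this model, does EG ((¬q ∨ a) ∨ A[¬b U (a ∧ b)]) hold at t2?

Yes

Sat(¬q) = {t4, t6}
Sat(¬q ∨ a) = {t2, t4, t5, t6}
Sat(¬b) = {t1, t2, t3, t4, t5, t6}
Sat(a ∧ b) = ∅
A[¬b U (a ∧ b)]: least fixpoint, start Z0 = Sat((a ∧ b)) = ∅, add states in Sat(¬b) with every successor in Z. Already a fixed point.
Sat(A[¬b U (a ∧ b)]) = ∅
Sat((¬q ∨ a) ∨ A[¬b U (a ∧ b)]) = {t2, t4, t5, t6}
EG ((¬q ∨ a) ∨ A[¬b U (a ∧ b)]): greatest fixpoint, start Z0 = {t2, t4, t5, t6}, keep only states in Sat with some successor in Z. Z1 = {t2, t5, t6}; fixed.
Sat(EG ((¬q ∨ a) ∨ A[¬b U (a ∧ b)])) = {t2, t5, t6}
t2 ∈ Sat(EG ((¬q ∨ a) ∨ A[¬b U (a ∧ b)])) = {t2, t5, t6}, so the formula holds at t2.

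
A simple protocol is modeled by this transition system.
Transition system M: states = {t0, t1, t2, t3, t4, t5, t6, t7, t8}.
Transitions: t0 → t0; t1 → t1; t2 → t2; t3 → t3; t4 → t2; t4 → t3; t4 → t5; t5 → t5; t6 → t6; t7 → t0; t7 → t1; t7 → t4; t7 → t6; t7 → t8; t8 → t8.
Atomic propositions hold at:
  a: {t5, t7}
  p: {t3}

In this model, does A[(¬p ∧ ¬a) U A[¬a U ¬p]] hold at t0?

Yes

Sat(¬p) = {t0, t1, t2, t4, t5, t6, t7, t8}
Sat(¬a) = {t0, t1, t2, t3, t4, t6, t8}
Sat(¬p ∧ ¬a) = {t0, t1, t2, t4, t6, t8}
A[¬a U ¬p]: least fixpoint, start Z0 = Sat(¬p) = {t0, t1, t2, t4, t5, t6, t7, t8}, add states in Sat(¬a) with every successor in Z. Already a fixed point.
Sat(A[¬a U ¬p]) = {t0, t1, t2, t4, t5, t6, t7, t8}
A[(¬p ∧ ¬a) U A[¬a U ¬p]]: least fixpoint, start Z0 = Sat(A[¬a U ¬p]) = {t0, t1, t2, t4, t5, t6, t7, t8}, add states in Sat(¬p ∧ ¬a) with every successor in Z. Already a fixed point.
Sat(A[(¬p ∧ ¬a) U A[¬a U ¬p]]) = {t0, t1, t2, t4, t5, t6, t7, t8}
t0 ∈ Sat(A[(¬p ∧ ¬a) U A[¬a U ¬p]]) = {t0, t1, t2, t4, t5, t6, t7, t8}, so the formula holds at t0.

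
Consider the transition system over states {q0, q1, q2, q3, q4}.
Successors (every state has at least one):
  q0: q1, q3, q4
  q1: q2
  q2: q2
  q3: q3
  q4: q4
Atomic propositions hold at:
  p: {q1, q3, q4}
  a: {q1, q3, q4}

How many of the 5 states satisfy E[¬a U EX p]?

3

Sat(¬a) = {q0, q2}
Sat(EX p) = {s : some successor in {q1, q3, q4}} = {q0, q3, q4}
E[¬a U EX p]: least fixpoint, start Z0 = Sat(EX p) = {q0, q3, q4}, add states in Sat(¬a) with some successor in Z. Already a fixed point.
Sat(E[¬a U EX p]) = {q0, q3, q4}
|Sat(E[¬a U EX p])| = |{q0, q3, q4}| = 3.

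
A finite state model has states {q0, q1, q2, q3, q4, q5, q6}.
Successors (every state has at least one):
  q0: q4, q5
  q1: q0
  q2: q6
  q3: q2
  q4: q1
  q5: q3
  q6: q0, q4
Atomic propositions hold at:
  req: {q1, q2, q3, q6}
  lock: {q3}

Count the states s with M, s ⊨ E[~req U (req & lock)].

Sat(~req) = {q0, q4, q5}
Sat(req & lock) = {q3}
E[~req U (req & lock)]: least fixpoint, start Z0 = Sat((req & lock)) = {q3}, add states in Sat(~req) with some successor in Z. Z1 = {q3, q5}; Z2 = {q0, q3, q5}; fixed.
Sat(E[~req U (req & lock)]) = {q0, q3, q5}
|Sat(E[~req U (req & lock)])| = |{q0, q3, q5}| = 3.

3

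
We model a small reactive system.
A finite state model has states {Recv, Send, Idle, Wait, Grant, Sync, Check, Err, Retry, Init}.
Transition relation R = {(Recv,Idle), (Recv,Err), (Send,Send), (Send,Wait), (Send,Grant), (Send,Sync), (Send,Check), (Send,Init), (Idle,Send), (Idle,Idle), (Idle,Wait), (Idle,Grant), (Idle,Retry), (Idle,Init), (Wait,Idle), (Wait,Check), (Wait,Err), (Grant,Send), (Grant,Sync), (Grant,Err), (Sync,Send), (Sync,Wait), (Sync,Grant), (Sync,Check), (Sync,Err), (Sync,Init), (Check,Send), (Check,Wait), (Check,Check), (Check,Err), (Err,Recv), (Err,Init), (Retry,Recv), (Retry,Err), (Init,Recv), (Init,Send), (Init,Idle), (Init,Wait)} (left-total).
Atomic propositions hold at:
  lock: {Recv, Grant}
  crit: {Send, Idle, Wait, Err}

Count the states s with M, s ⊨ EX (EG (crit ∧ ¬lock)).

Sat(¬lock) = {Send, Idle, Wait, Sync, Check, Err, Retry, Init}
Sat(crit ∧ ¬lock) = {Send, Idle, Wait, Err}
EG (crit ∧ ¬lock): greatest fixpoint, start Z0 = {Send, Idle, Wait, Err}, keep only states in Sat with some successor in Z. Z1 = {Send, Idle, Wait}; fixed.
Sat(EG (crit ∧ ¬lock)) = {Send, Idle, Wait}
Sat(EX (EG (crit ∧ ¬lock))) = {s : some successor in {Send, Idle, Wait}} = {Recv, Send, Idle, Wait, Grant, Sync, Check, Init}
|Sat(EX (EG (crit ∧ ¬lock)))| = |{Recv, Send, Idle, Wait, Grant, Sync, Check, Init}| = 8.

8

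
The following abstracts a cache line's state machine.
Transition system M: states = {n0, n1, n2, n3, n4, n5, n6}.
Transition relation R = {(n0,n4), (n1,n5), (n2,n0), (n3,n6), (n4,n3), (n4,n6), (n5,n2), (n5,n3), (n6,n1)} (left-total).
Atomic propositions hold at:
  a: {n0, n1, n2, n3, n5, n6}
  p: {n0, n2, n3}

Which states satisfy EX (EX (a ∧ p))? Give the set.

Sat(a ∧ p) = {n0, n2, n3}
Sat(EX (a ∧ p)) = {s : some successor in {n0, n2, n3}} = {n2, n4, n5}
Sat(EX (EX (a ∧ p))) = {s : some successor in {n2, n4, n5}} = {n0, n1, n5}

{n0, n1, n5}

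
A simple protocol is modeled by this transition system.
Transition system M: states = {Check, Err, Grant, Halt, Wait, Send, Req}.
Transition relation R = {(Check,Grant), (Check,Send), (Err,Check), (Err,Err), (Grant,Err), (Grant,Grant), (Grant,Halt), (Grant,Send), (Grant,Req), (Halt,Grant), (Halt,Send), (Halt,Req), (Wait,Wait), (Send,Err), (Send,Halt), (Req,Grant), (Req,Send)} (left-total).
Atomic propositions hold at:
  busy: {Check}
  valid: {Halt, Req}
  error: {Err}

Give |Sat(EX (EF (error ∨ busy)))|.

Sat(error ∨ busy) = {Check, Err}
EF (error ∨ busy): least fixpoint, start Z0 = {Check, Err}, add states with some successor in Z. Z1 = {Check, Err, Grant, Send}; Z2 = {Check, Err, Grant, Halt, Send, Req}; fixed.
Sat(EF (error ∨ busy)) = {Check, Err, Grant, Halt, Send, Req}
Sat(EX (EF (error ∨ busy))) = {s : some successor in {Check, Err, Grant, Halt, Send, Req}} = {Check, Err, Grant, Halt, Send, Req}
|Sat(EX (EF (error ∨ busy)))| = |{Check, Err, Grant, Halt, Send, Req}| = 6.

6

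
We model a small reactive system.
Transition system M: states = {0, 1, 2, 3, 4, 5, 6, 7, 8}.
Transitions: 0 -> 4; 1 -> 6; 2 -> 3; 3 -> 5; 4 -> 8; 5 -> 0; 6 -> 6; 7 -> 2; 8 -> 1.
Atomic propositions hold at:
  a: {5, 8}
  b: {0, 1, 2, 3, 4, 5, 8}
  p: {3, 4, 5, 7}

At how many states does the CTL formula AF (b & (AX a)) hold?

6

Sat(AX a) = {s : every successor in {5, 8}} = {3, 4}
Sat(b & (AX a)) = {3, 4}
AF (b & (AX a)): least fixpoint, start Z0 = {3, 4}, add states with every successor in Z. Z1 = {0, 2, 3, 4}; Z2 = {0, 2, 3, 4, 5, 7}; fixed.
Sat(AF (b & (AX a))) = {0, 2, 3, 4, 5, 7}
|Sat(AF (b & (AX a)))| = |{0, 2, 3, 4, 5, 7}| = 6.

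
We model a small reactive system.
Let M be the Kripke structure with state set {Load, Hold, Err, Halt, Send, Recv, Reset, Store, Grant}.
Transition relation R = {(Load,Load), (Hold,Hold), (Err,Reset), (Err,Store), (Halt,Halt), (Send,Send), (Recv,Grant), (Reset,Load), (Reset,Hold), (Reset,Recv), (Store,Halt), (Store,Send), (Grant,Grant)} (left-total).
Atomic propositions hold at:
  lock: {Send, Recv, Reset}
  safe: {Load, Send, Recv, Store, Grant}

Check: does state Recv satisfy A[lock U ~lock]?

Yes

Sat(~lock) = {Load, Hold, Err, Halt, Store, Grant}
A[lock U ~lock]: least fixpoint, start Z0 = Sat(~lock) = {Load, Hold, Err, Halt, Store, Grant}, add states in Sat(lock) with every successor in Z. Z1 = {Load, Hold, Err, Halt, Recv, Store, Grant}; Z2 = {Load, Hold, Err, Halt, Recv, Reset, Store, Grant}; fixed.
Sat(A[lock U ~lock]) = {Load, Hold, Err, Halt, Recv, Reset, Store, Grant}
Recv ∈ Sat(A[lock U ~lock]) = {Load, Hold, Err, Halt, Recv, Reset, Store, Grant}, so the formula holds at Recv.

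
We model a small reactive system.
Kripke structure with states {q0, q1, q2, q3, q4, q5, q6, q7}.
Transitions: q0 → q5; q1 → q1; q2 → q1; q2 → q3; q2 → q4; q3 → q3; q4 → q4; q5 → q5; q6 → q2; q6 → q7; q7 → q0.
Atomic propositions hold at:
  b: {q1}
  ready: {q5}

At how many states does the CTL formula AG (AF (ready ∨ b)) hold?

Sat(ready ∨ b) = {q1, q5}
AF (ready ∨ b): least fixpoint, start Z0 = {q1, q5}, add states with every successor in Z. Z1 = {q0, q1, q5}; Z2 = {q0, q1, q5, q7}; fixed.
Sat(AF (ready ∨ b)) = {q0, q1, q5, q7}
AG (AF (ready ∨ b)): greatest fixpoint, start Z0 = {q0, q1, q5, q7}, keep only states in Sat with every successor in Z. Already a fixed point.
Sat(AG (AF (ready ∨ b))) = {q0, q1, q5, q7}
|Sat(AG (AF (ready ∨ b)))| = |{q0, q1, q5, q7}| = 4.

4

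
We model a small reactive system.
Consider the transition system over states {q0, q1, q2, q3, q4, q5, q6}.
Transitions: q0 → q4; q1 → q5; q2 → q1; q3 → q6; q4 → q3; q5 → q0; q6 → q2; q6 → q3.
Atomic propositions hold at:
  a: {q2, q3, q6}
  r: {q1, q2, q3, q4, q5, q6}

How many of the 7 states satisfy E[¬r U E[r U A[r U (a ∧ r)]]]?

5

Sat(¬r) = {q0}
Sat(a ∧ r) = {q2, q3, q6}
A[r U (a ∧ r)]: least fixpoint, start Z0 = Sat((a ∧ r)) = {q2, q3, q6}, add states in Sat(r) with every successor in Z. Z1 = {q2, q3, q4, q6}; fixed.
Sat(A[r U (a ∧ r)]) = {q2, q3, q4, q6}
E[r U A[r U (a ∧ r)]]: least fixpoint, start Z0 = Sat(A[r U (a ∧ r)]) = {q2, q3, q4, q6}, add states in Sat(r) with some successor in Z. Already a fixed point.
Sat(E[r U A[r U (a ∧ r)]]) = {q2, q3, q4, q6}
E[¬r U E[r U A[r U (a ∧ r)]]]: least fixpoint, start Z0 = Sat(E[r U A[r U (a ∧ r)]]) = {q2, q3, q4, q6}, add states in Sat(¬r) with some successor in Z. Z1 = {q0, q2, q3, q4, q6}; fixed.
Sat(E[¬r U E[r U A[r U (a ∧ r)]]]) = {q0, q2, q3, q4, q6}
|Sat(E[¬r U E[r U A[r U (a ∧ r)]]])| = |{q0, q2, q3, q4, q6}| = 5.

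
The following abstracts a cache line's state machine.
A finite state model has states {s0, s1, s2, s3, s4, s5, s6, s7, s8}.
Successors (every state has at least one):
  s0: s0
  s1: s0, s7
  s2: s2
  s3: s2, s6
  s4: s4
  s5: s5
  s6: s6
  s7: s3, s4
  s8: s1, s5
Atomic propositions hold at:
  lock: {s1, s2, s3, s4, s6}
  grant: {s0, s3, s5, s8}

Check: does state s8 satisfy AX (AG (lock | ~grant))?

No

Sat(~grant) = {s1, s2, s4, s6, s7}
Sat(lock | ~grant) = {s1, s2, s3, s4, s6, s7}
AG (lock | ~grant): greatest fixpoint, start Z0 = {s1, s2, s3, s4, s6, s7}, keep only states in Sat with every successor in Z. Z1 = {s2, s3, s4, s6, s7}; fixed.
Sat(AG (lock | ~grant)) = {s2, s3, s4, s6, s7}
Sat(AX (AG (lock | ~grant))) = {s : every successor in {s2, s3, s4, s6, s7}} = {s2, s3, s4, s6, s7}
s8 ∉ Sat(AX (AG (lock | ~grant))) = {s2, s3, s4, s6, s7}, so the formula does not hold at s8.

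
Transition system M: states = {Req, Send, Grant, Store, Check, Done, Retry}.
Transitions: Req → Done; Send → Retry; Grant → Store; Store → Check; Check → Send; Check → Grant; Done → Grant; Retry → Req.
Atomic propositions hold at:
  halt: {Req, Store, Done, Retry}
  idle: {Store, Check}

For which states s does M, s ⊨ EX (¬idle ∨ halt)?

{Req, Send, Grant, Check, Done, Retry}

Sat(¬idle) = {Req, Send, Grant, Done, Retry}
Sat(¬idle ∨ halt) = {Req, Send, Grant, Store, Done, Retry}
Sat(EX (¬idle ∨ halt)) = {s : some successor in {Req, Send, Grant, Store, Done, Retry}} = {Req, Send, Grant, Check, Done, Retry}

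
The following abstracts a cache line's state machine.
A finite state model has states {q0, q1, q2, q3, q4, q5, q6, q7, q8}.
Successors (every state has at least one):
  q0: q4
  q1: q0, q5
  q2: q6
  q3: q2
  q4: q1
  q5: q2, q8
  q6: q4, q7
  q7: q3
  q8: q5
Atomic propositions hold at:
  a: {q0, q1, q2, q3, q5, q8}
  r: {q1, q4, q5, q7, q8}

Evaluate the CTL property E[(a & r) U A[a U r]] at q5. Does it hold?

Sat(a & r) = {q1, q5, q8}
A[a U r]: least fixpoint, start Z0 = Sat(r) = {q1, q4, q5, q7, q8}, add states in Sat(a) with every successor in Z. Z1 = {q0, q1, q4, q5, q7, q8}; fixed.
Sat(A[a U r]) = {q0, q1, q4, q5, q7, q8}
E[(a & r) U A[a U r]]: least fixpoint, start Z0 = Sat(A[a U r]) = {q0, q1, q4, q5, q7, q8}, add states in Sat(a & r) with some successor in Z. Already a fixed point.
Sat(E[(a & r) U A[a U r]]) = {q0, q1, q4, q5, q7, q8}
q5 ∈ Sat(E[(a & r) U A[a U r]]) = {q0, q1, q4, q5, q7, q8}, so the formula holds at q5.

Yes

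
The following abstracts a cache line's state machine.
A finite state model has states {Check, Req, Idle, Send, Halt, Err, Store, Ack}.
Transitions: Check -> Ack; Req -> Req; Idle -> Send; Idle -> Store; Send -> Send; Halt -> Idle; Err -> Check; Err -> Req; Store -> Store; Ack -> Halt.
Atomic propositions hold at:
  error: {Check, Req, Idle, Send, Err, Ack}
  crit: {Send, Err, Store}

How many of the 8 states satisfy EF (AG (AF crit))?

7

AF crit: least fixpoint, start Z0 = {Send, Err, Store}, add states with every successor in Z. Z1 = {Idle, Send, Err, Store}; Z2 = {Idle, Send, Halt, Err, Store}; Z3 = {Idle, Send, Halt, Err, Store, Ack}; Z4 = {Check, Idle, Send, Halt, Err, Store, Ack}; fixed.
Sat(AF crit) = {Check, Idle, Send, Halt, Err, Store, Ack}
AG (AF crit): greatest fixpoint, start Z0 = {Check, Idle, Send, Halt, Err, Store, Ack}, keep only states in Sat with every successor in Z. Z1 = {Check, Idle, Send, Halt, Store, Ack}; fixed.
Sat(AG (AF crit)) = {Check, Idle, Send, Halt, Store, Ack}
EF (AG (AF crit)): least fixpoint, start Z0 = {Check, Idle, Send, Halt, Store, Ack}, add states with some successor in Z. Z1 = {Check, Idle, Send, Halt, Err, Store, Ack}; fixed.
Sat(EF (AG (AF crit))) = {Check, Idle, Send, Halt, Err, Store, Ack}
|Sat(EF (AG (AF crit)))| = |{Check, Idle, Send, Halt, Err, Store, Ack}| = 7.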